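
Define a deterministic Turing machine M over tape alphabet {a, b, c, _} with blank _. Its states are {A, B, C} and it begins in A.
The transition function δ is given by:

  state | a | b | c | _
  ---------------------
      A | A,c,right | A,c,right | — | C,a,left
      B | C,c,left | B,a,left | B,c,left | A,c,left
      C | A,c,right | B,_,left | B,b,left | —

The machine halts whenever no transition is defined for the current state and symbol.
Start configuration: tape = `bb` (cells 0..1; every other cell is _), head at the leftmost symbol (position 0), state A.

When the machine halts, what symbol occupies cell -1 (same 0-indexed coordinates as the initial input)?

c

state=A head=0 tape=___[b]b_   (A,b)→(A,c,right)
state=A head=1 tape=___c[b]_   (A,b)→(A,c,right)
state=A head=2 tape=___cc[_]   (A,_)→(C,a,left)
state=C head=1 tape=___c[c]a   (C,c)→(B,b,left)
state=B head=0 tape=___[c]ba   (B,c)→(B,c,left)
state=B head=-1 tape=__[_]cba   (B,_)→(A,c,left)
state=A head=-2 tape=_[_]ccba   (A,_)→(C,a,left)
state=C head=-3 tape=[_]accba
Cell -1 holds c when M halts.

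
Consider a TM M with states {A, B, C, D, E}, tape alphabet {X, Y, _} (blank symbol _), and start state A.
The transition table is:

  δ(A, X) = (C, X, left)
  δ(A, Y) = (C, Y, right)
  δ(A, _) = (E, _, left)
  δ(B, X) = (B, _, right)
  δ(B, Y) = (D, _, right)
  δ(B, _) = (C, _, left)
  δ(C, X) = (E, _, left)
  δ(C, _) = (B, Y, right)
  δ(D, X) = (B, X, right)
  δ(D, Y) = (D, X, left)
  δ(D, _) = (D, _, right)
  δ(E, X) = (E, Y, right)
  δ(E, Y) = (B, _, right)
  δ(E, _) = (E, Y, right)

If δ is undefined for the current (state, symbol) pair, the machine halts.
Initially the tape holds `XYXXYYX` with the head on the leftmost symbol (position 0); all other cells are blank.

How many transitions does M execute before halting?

state=A head=0 tape=_[X]YXXYYX_   (A,X)→(C,X,left)
state=C head=-1 tape=[_]XYXXYYX_   (C,_)→(B,Y,right)
state=B head=0 tape=Y[X]YXXYYX_   (B,X)→(B,_,right)
state=B head=1 tape=Y_[Y]XXYYX_   (B,Y)→(D,_,right)
state=D head=2 tape=Y__[X]XYYX_   (D,X)→(B,X,right)
state=B head=3 tape=Y__X[X]YYX_   (B,X)→(B,_,right)
state=B head=4 tape=Y__X_[Y]YX_   (B,Y)→(D,_,right)
state=D head=5 tape=Y__X__[Y]X_   (D,Y)→(D,X,left)
state=D head=4 tape=Y__X_[_]XX_   (D,_)→(D,_,right)
state=D head=5 tape=Y__X__[X]X_   (D,X)→(B,X,right)
state=B head=6 tape=Y__X__X[X]_   (B,X)→(B,_,right)
state=B head=7 tape=Y__X__X_[_]   (B,_)→(C,_,left)
state=C head=6 tape=Y__X__X[_]_   (C,_)→(B,Y,right)
state=B head=7 tape=Y__X__XY[_]   (B,_)→(C,_,left)
state=C head=6 tape=Y__X__X[Y]_
M halts after 14 transitions.

14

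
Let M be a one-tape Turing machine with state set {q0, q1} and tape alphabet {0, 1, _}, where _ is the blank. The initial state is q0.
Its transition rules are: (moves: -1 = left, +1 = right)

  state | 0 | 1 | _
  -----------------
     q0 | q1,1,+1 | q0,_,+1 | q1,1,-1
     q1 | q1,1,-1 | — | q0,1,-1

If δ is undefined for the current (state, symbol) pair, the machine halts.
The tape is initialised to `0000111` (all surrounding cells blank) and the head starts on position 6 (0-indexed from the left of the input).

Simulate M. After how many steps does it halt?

22

state=q0 head=6 tape=000011[1]___   (q0,1)→(q0,_,+1)
state=q0 head=7 tape=000011_[_]__   (q0,_)→(q1,1,-1)
state=q1 head=6 tape=000011[_]1__   (q1,_)→(q0,1,-1)
state=q0 head=5 tape=00001[1]11__   (q0,1)→(q0,_,+1)
state=q0 head=6 tape=00001_[1]1__   (q0,1)→(q0,_,+1)
state=q0 head=7 tape=00001__[1]__   (q0,1)→(q0,_,+1)
state=q0 head=8 tape=00001___[_]_   (q0,_)→(q1,1,-1)
state=q1 head=7 tape=00001__[_]1_   (q1,_)→(q0,1,-1)
state=q0 head=6 tape=00001_[_]11_   (q0,_)→(q1,1,-1)
state=q1 head=5 tape=00001[_]111_   (q1,_)→(q0,1,-1)
state=q0 head=4 tape=0000[1]1111_   (q0,1)→(q0,_,+1)
state=q0 head=5 tape=0000_[1]111_   (q0,1)→(q0,_,+1)
state=q0 head=6 tape=0000__[1]11_   (q0,1)→(q0,_,+1)
state=q0 head=7 tape=0000___[1]1_   (q0,1)→(q0,_,+1)
state=q0 head=8 tape=0000____[1]_   (q0,1)→(q0,_,+1)
state=q0 head=9 tape=0000_____[_]   (q0,_)→(q1,1,-1)
state=q1 head=8 tape=0000____[_]1   (q1,_)→(q0,1,-1)
state=q0 head=7 tape=0000___[_]11   (q0,_)→(q1,1,-1)
state=q1 head=6 tape=0000__[_]111   (q1,_)→(q0,1,-1)
state=q0 head=5 tape=0000_[_]1111   (q0,_)→(q1,1,-1)
state=q1 head=4 tape=0000[_]11111   (q1,_)→(q0,1,-1)
state=q0 head=3 tape=000[0]111111   (q0,0)→(q1,1,+1)
state=q1 head=4 tape=0001[1]11111
M halts after 22 transitions.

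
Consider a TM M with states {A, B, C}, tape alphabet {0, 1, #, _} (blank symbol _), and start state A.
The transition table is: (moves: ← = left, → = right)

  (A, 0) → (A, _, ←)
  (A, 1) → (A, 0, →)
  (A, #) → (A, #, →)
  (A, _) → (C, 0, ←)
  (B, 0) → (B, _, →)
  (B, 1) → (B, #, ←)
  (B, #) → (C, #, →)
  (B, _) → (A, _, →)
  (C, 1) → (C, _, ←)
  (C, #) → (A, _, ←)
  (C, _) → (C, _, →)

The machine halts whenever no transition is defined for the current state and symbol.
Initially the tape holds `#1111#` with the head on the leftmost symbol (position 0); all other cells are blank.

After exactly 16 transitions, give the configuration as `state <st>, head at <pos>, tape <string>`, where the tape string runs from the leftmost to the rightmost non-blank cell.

A | __[#]1111#_   read # → write #, move →, go to A
A | __#[1]111#_   read 1 → write 0, move →, go to A
A | __#0[1]11#_   read 1 → write 0, move →, go to A
A | __#00[1]1#_   read 1 → write 0, move →, go to A
A | __#000[1]#_   read 1 → write 0, move →, go to A
A | __#0000[#]_   read # → write #, move →, go to A
A | __#0000#[_]   read _ → write 0, move ←, go to C
C | __#0000[#]0   read # → write _, move ←, go to A
A | __#000[0]_0   read 0 → write _, move ←, go to A
A | __#00[0]__0   read 0 → write _, move ←, go to A
A | __#0[0]___0   read 0 → write _, move ←, go to A
A | __#[0]____0   read 0 → write _, move ←, go to A
A | __[#]_____0   read # → write #, move →, go to A
A | __#[_]____0   read _ → write 0, move ←, go to C
C | __[#]0____0   read # → write _, move ←, go to A
A | _[_]_0____0   read _ → write 0, move ←, go to C
C | [_]0_0____0
After 16 steps: state C, head at -2, tape 0_0____0.

state C, head at -2, tape 0_0____0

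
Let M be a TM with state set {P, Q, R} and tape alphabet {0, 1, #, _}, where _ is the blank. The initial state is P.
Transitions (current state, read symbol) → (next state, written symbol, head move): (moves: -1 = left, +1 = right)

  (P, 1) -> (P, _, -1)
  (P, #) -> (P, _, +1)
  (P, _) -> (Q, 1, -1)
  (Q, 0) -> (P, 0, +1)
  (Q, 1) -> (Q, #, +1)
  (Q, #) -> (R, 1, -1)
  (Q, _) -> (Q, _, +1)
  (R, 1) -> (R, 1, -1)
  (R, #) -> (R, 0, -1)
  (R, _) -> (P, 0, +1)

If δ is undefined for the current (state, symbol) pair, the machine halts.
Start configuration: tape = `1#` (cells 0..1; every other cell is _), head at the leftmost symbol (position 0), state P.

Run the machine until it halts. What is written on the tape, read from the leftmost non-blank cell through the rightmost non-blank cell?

#0

P | __[1]#   read 1 → write _, move -1, go to P
P | _[_]_#   read _ → write 1, move -1, go to Q
Q | [_]1_#   read _ → write _, move +1, go to Q
Q | _[1]_#   read 1 → write #, move +1, go to Q
Q | _#[_]#   read _ → write _, move +1, go to Q
Q | _#_[#]   read # → write 1, move -1, go to R
R | _#[_]1   read _ → write 0, move +1, go to P
P | _#0[1]   read 1 → write _, move -1, go to P
P | _#[0]_
The non-blank tape span at halt is #0.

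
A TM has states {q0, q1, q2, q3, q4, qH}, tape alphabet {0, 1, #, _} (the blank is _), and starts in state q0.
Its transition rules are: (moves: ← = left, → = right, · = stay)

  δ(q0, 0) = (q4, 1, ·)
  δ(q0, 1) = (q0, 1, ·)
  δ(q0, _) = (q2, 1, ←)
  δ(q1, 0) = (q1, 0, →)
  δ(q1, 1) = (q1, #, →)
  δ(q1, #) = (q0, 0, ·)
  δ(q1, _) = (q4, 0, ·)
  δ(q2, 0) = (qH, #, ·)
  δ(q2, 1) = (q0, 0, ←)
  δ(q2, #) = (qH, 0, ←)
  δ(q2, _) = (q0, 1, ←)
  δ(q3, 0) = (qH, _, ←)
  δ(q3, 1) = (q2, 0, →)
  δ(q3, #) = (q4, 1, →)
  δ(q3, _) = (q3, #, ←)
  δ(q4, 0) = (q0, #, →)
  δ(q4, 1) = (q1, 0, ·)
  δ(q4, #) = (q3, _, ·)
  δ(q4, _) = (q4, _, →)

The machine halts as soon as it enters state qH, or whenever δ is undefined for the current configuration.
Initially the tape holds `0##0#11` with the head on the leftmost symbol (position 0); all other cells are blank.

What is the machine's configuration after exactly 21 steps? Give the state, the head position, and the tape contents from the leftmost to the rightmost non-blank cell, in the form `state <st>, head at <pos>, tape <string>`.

q0 | [0]##0#11__   read 0 → write 1, move ·, go to q4
q4 | [1]##0#11__   read 1 → write 0, move ·, go to q1
q1 | [0]##0#11__   read 0 → write 0, move →, go to q1
q1 | 0[#]#0#11__   read # → write 0, move ·, go to q0
q0 | 0[0]#0#11__   read 0 → write 1, move ·, go to q4
q4 | 0[1]#0#11__   read 1 → write 0, move ·, go to q1
q1 | 0[0]#0#11__   read 0 → write 0, move →, go to q1
q1 | 00[#]0#11__   read # → write 0, move ·, go to q0
q0 | 00[0]0#11__   read 0 → write 1, move ·, go to q4
q4 | 00[1]0#11__   read 1 → write 0, move ·, go to q1
q1 | 00[0]0#11__   read 0 → write 0, move →, go to q1
q1 | 000[0]#11__   read 0 → write 0, move →, go to q1
q1 | 0000[#]11__   read # → write 0, move ·, go to q0
q0 | 0000[0]11__   read 0 → write 1, move ·, go to q4
q4 | 0000[1]11__   read 1 → write 0, move ·, go to q1
q1 | 0000[0]11__   read 0 → write 0, move →, go to q1
q1 | 00000[1]1__   read 1 → write #, move →, go to q1
q1 | 00000#[1]__   read 1 → write #, move →, go to q1
q1 | 00000##[_]_   read _ → write 0, move ·, go to q4
q4 | 00000##[0]_   read 0 → write #, move →, go to q0
q0 | 00000###[_]   read _ → write 1, move ←, go to q2
q2 | 00000##[#]1
After 21 steps: state q2, head at 7, tape 00000###1.

state q2, head at 7, tape 00000###1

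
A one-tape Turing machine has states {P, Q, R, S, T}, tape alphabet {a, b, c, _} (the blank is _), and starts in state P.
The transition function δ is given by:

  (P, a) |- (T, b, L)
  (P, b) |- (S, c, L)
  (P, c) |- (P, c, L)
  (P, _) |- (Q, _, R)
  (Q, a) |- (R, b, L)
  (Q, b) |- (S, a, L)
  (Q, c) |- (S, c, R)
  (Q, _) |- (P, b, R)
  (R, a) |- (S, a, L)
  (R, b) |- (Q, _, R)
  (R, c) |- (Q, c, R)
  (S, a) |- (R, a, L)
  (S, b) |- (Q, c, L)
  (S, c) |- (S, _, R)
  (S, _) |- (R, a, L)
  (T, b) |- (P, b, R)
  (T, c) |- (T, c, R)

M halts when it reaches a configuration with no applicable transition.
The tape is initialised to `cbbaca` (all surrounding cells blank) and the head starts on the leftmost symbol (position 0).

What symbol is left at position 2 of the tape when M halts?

_

P | _[c]bbaca   read c → write c, move L, go to P
P | [_]cbbaca   read _ → write _, move R, go to Q
Q | _[c]bbaca   read c → write c, move R, go to S
S | _c[b]baca   read b → write c, move L, go to Q
Q | _[c]cbaca   read c → write c, move R, go to S
S | _c[c]baca   read c → write _, move R, go to S
S | _c_[b]aca   read b → write c, move L, go to Q
Q | _c[_]caca   read _ → write b, move R, go to P
P | _cb[c]aca   read c → write c, move L, go to P
P | _c[b]caca   read b → write c, move L, go to S
S | _[c]ccaca   read c → write _, move R, go to S
S | __[c]caca   read c → write _, move R, go to S
S | ___[c]aca   read c → write _, move R, go to S
S | ____[a]ca   read a → write a, move L, go to R
R | ___[_]aca
Cell 2 holds _ when M halts.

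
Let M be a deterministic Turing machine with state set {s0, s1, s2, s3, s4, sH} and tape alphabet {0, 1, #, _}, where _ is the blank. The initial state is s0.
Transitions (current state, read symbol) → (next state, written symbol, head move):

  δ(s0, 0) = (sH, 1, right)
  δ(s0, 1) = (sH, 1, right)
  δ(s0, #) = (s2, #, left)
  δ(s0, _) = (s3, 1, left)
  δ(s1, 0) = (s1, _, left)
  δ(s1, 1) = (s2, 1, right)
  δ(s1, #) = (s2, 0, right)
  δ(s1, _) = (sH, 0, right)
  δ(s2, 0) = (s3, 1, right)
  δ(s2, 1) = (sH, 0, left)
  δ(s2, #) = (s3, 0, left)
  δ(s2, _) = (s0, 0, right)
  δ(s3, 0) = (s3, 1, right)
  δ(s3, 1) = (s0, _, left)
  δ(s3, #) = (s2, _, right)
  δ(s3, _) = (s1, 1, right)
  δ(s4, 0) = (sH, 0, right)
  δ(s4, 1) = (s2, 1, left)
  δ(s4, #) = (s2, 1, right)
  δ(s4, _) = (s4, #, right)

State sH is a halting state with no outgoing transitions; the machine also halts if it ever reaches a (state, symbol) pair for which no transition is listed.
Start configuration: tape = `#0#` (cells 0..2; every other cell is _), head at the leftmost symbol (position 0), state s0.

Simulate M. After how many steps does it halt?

12

state=s0 head=0 tape=_[#]0#__   (s0,#)→(s2,#,left)
state=s2 head=-1 tape=[_]#0#__   (s2,_)→(s0,0,right)
state=s0 head=0 tape=0[#]0#__   (s0,#)→(s2,#,left)
state=s2 head=-1 tape=[0]#0#__   (s2,0)→(s3,1,right)
state=s3 head=0 tape=1[#]0#__   (s3,#)→(s2,_,right)
state=s2 head=1 tape=1_[0]#__   (s2,0)→(s3,1,right)
state=s3 head=2 tape=1_1[#]__   (s3,#)→(s2,_,right)
state=s2 head=3 tape=1_1_[_]_   (s2,_)→(s0,0,right)
state=s0 head=4 tape=1_1_0[_]   (s0,_)→(s3,1,left)
state=s3 head=3 tape=1_1_[0]1   (s3,0)→(s3,1,right)
state=s3 head=4 tape=1_1_1[1]   (s3,1)→(s0,_,left)
state=s0 head=3 tape=1_1_[1]_   (s0,1)→(sH,1,right)
state=sH head=4 tape=1_1_1[_]
M halts after 12 transitions.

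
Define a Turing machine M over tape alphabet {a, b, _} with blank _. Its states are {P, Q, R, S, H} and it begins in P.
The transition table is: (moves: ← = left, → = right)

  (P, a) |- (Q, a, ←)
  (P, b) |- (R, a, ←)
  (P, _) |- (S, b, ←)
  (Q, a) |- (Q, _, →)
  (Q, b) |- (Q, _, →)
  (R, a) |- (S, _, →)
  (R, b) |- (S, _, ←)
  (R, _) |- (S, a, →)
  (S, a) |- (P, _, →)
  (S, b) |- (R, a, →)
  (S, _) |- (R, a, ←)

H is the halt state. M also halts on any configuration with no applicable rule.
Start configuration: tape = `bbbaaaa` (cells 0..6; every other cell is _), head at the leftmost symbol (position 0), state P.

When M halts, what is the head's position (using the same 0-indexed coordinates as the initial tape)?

2

state=P head=0 tape=_[b]bbaaaa   (P,b)→(R,a,←)
state=R head=-1 tape=[_]abbaaaa   (R,_)→(S,a,→)
state=S head=0 tape=a[a]bbaaaa   (S,a)→(P,_,→)
state=P head=1 tape=a_[b]baaaa   (P,b)→(R,a,←)
state=R head=0 tape=a[_]abaaaa   (R,_)→(S,a,→)
state=S head=1 tape=aa[a]baaaa   (S,a)→(P,_,→)
state=P head=2 tape=aa_[b]aaaa   (P,b)→(R,a,←)
state=R head=1 tape=aa[_]aaaaa   (R,_)→(S,a,→)
state=S head=2 tape=aaa[a]aaaa   (S,a)→(P,_,→)
state=P head=3 tape=aaa_[a]aaa   (P,a)→(Q,a,←)
state=Q head=2 tape=aaa[_]aaaa
At halt the head is at cell 2.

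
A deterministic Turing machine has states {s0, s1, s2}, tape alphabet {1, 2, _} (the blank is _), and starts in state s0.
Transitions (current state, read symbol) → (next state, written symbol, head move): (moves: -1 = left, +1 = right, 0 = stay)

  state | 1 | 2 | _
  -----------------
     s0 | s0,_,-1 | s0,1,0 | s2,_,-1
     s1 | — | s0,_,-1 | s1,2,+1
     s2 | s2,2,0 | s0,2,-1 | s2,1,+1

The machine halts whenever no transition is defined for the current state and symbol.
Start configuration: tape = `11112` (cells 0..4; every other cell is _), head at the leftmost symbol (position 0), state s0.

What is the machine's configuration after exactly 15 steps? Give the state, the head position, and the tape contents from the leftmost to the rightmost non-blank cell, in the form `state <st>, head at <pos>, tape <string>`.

state s2, head at 0, tape 1111_2112

state=s0 head=0 tape=____[1]1112   (s0,1)→(s0,_,-1)
state=s0 head=-1 tape=___[_]_1112   (s0,_)→(s2,_,-1)
state=s2 head=-2 tape=__[_]__1112   (s2,_)→(s2,1,+1)
state=s2 head=-1 tape=__1[_]_1112   (s2,_)→(s2,1,+1)
state=s2 head=0 tape=__11[_]1112   (s2,_)→(s2,1,+1)
state=s2 head=1 tape=__111[1]112   (s2,1)→(s2,2,0)
state=s2 head=1 tape=__111[2]112   (s2,2)→(s0,2,-1)
state=s0 head=0 tape=__11[1]2112   (s0,1)→(s0,_,-1)
state=s0 head=-1 tape=__1[1]_2112   (s0,1)→(s0,_,-1)
state=s0 head=-2 tape=__[1]__2112   (s0,1)→(s0,_,-1)
state=s0 head=-3 tape=_[_]___2112   (s0,_)→(s2,_,-1)
state=s2 head=-4 tape=[_]____2112   (s2,_)→(s2,1,+1)
state=s2 head=-3 tape=1[_]___2112   (s2,_)→(s2,1,+1)
state=s2 head=-2 tape=11[_]__2112   (s2,_)→(s2,1,+1)
state=s2 head=-1 tape=111[_]_2112   (s2,_)→(s2,1,+1)
state=s2 head=0 tape=1111[_]2112
After 15 steps: state s2, head at 0, tape 1111_2112.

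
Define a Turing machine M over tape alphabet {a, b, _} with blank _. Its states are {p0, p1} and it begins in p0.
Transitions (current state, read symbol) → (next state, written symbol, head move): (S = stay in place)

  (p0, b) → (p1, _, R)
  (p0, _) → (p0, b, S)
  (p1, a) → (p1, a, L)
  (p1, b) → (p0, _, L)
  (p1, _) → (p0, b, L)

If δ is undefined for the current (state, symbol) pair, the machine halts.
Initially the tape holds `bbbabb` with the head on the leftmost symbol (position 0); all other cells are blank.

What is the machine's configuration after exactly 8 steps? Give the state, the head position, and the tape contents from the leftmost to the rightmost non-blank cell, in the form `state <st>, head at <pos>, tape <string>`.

state=p0 head=0 tape=[b]bbabb   (p0,b)→(p1,_,R)
state=p1 head=1 tape=_[b]babb   (p1,b)→(p0,_,L)
state=p0 head=0 tape=[_]_babb   (p0,_)→(p0,b,S)
state=p0 head=0 tape=[b]_babb   (p0,b)→(p1,_,R)
state=p1 head=1 tape=_[_]babb   (p1,_)→(p0,b,L)
state=p0 head=0 tape=[_]bbabb   (p0,_)→(p0,b,S)
state=p0 head=0 tape=[b]bbabb   (p0,b)→(p1,_,R)
state=p1 head=1 tape=_[b]babb   (p1,b)→(p0,_,L)
state=p0 head=0 tape=[_]_babb
After 8 steps: state p0, head at 0, tape babb.

state p0, head at 0, tape babb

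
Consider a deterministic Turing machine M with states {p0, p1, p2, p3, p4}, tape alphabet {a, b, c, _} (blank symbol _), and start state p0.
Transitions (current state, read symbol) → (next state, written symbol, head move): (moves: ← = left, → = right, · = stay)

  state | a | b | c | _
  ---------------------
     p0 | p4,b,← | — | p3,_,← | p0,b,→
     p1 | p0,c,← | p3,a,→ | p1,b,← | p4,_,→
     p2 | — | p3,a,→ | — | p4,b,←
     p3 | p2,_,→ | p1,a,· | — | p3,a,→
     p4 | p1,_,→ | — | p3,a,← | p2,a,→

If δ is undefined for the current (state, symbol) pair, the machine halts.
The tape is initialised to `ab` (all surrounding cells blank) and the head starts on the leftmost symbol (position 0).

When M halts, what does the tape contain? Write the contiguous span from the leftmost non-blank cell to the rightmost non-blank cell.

ac

state=p0 head=0 tape=_[a]b   (p0,a)→(p4,b,←)
state=p4 head=-1 tape=[_]bb   (p4,_)→(p2,a,→)
state=p2 head=0 tape=a[b]b   (p2,b)→(p3,a,→)
state=p3 head=1 tape=aa[b]   (p3,b)→(p1,a,·)
state=p1 head=1 tape=aa[a]   (p1,a)→(p0,c,←)
state=p0 head=0 tape=a[a]c   (p0,a)→(p4,b,←)
state=p4 head=-1 tape=[a]bc   (p4,a)→(p1,_,→)
state=p1 head=0 tape=_[b]c   (p1,b)→(p3,a,→)
state=p3 head=1 tape=_a[c]
The non-blank tape span at halt is ac.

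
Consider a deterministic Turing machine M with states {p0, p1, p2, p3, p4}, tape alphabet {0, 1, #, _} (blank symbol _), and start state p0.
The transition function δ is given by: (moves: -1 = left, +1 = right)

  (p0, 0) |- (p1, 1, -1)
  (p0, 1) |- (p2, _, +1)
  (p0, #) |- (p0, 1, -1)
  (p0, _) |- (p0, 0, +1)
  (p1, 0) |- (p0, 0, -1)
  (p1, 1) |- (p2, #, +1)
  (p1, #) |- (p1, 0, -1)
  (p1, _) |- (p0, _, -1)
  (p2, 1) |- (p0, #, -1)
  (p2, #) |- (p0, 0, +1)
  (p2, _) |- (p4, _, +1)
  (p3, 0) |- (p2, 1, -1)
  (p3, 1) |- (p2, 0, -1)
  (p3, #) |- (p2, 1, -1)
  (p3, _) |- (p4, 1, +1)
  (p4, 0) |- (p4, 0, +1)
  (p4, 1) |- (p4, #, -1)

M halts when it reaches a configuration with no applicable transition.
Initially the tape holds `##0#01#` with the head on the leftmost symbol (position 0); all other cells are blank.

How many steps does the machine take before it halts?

state=p0 head=0 tape=___[#]#0#01#   (p0,#)→(p0,1,-1)
state=p0 head=-1 tape=__[_]1#0#01#   (p0,_)→(p0,0,+1)
state=p0 head=0 tape=__0[1]#0#01#   (p0,1)→(p2,_,+1)
state=p2 head=1 tape=__0_[#]0#01#   (p2,#)→(p0,0,+1)
state=p0 head=2 tape=__0_0[0]#01#   (p0,0)→(p1,1,-1)
state=p1 head=1 tape=__0_[0]1#01#   (p1,0)→(p0,0,-1)
state=p0 head=0 tape=__0[_]01#01#   (p0,_)→(p0,0,+1)
state=p0 head=1 tape=__00[0]1#01#   (p0,0)→(p1,1,-1)
state=p1 head=0 tape=__0[0]11#01#   (p1,0)→(p0,0,-1)
state=p0 head=-1 tape=__[0]011#01#   (p0,0)→(p1,1,-1)
state=p1 head=-2 tape=_[_]1011#01#   (p1,_)→(p0,_,-1)
state=p0 head=-3 tape=[_]_1011#01#   (p0,_)→(p0,0,+1)
state=p0 head=-2 tape=0[_]1011#01#   (p0,_)→(p0,0,+1)
state=p0 head=-1 tape=00[1]011#01#   (p0,1)→(p2,_,+1)
state=p2 head=0 tape=00_[0]11#01#
M halts after 14 transitions.

14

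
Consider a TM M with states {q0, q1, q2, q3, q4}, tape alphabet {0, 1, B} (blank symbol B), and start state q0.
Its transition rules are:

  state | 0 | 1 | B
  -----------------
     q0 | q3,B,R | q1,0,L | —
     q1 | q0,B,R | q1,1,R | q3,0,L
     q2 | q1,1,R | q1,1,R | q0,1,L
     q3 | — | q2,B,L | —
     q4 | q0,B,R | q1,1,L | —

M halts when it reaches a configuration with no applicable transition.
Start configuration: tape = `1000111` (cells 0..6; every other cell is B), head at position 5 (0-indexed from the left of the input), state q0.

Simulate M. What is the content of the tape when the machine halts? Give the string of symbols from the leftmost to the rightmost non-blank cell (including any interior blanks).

state=q0 head=5 tape=BB10001[1]1   (q0,1)→(q1,0,L)
state=q1 head=4 tape=BB1000[1]01   (q1,1)→(q1,1,R)
state=q1 head=5 tape=BB10001[0]1   (q1,0)→(q0,B,R)
state=q0 head=6 tape=BB10001B[1]   (q0,1)→(q1,0,L)
state=q1 head=5 tape=BB10001[B]0   (q1,B)→(q3,0,L)
state=q3 head=4 tape=BB1000[1]00   (q3,1)→(q2,B,L)
state=q2 head=3 tape=BB100[0]B00   (q2,0)→(q1,1,R)
state=q1 head=4 tape=BB1001[B]00   (q1,B)→(q3,0,L)
state=q3 head=3 tape=BB100[1]000   (q3,1)→(q2,B,L)
state=q2 head=2 tape=BB10[0]B000   (q2,0)→(q1,1,R)
state=q1 head=3 tape=BB101[B]000   (q1,B)→(q3,0,L)
state=q3 head=2 tape=BB10[1]0000   (q3,1)→(q2,B,L)
state=q2 head=1 tape=BB1[0]B0000   (q2,0)→(q1,1,R)
state=q1 head=2 tape=BB11[B]0000   (q1,B)→(q3,0,L)
state=q3 head=1 tape=BB1[1]00000   (q3,1)→(q2,B,L)
state=q2 head=0 tape=BB[1]B00000   (q2,1)→(q1,1,R)
state=q1 head=1 tape=BB1[B]00000   (q1,B)→(q3,0,L)
state=q3 head=0 tape=BB[1]000000   (q3,1)→(q2,B,L)
state=q2 head=-1 tape=B[B]B000000   (q2,B)→(q0,1,L)
state=q0 head=-2 tape=[B]1B000000
The non-blank tape span at halt is 1B000000.

1B000000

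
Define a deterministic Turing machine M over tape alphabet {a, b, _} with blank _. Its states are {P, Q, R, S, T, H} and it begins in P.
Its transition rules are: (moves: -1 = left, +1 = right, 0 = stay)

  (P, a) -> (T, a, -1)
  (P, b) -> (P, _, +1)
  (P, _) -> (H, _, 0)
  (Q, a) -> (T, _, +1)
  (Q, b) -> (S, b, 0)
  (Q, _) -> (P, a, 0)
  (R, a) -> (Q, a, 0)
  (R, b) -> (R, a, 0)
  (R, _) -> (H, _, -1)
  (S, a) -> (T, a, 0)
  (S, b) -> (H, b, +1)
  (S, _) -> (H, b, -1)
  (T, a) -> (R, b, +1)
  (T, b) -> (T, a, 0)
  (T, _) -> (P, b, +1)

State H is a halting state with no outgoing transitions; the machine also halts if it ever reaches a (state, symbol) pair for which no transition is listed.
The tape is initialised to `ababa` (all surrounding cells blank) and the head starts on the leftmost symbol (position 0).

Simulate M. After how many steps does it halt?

P | _[a]baba__   read a → write a, move -1, go to T
T | [_]ababa__   read _ → write b, move +1, go to P
P | b[a]baba__   read a → write a, move -1, go to T
T | [b]ababa__   read b → write a, move 0, go to T
T | [a]ababa__   read a → write b, move +1, go to R
R | b[a]baba__   read a → write a, move 0, go to Q
Q | b[a]baba__   read a → write _, move +1, go to T
T | b_[b]aba__   read b → write a, move 0, go to T
T | b_[a]aba__   read a → write b, move +1, go to R
R | b_b[a]ba__   read a → write a, move 0, go to Q
Q | b_b[a]ba__   read a → write _, move +1, go to T
T | b_b_[b]a__   read b → write a, move 0, go to T
T | b_b_[a]a__   read a → write b, move +1, go to R
R | b_b_b[a]__   read a → write a, move 0, go to Q
Q | b_b_b[a]__   read a → write _, move +1, go to T
T | b_b_b_[_]_   read _ → write b, move +1, go to P
P | b_b_b_b[_]   read _ → write _, move 0, go to H
H | b_b_b_b[_]
M halts after 17 transitions.

17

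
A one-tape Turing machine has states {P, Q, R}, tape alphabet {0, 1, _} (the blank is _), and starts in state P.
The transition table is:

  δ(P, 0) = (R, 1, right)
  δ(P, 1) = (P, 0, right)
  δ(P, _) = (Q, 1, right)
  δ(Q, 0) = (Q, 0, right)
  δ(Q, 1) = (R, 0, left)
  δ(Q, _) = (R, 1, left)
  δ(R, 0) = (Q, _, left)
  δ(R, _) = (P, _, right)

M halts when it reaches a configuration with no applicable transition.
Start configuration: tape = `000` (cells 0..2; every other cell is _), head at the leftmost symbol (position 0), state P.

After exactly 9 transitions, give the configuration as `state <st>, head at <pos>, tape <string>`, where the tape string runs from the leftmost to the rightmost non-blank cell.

P | _[0]00___   read 0 → write 1, move right, go to R
R | _1[0]0___   read 0 → write _, move left, go to Q
Q | _[1]_0___   read 1 → write 0, move left, go to R
R | [_]0_0___   read _ → write _, move right, go to P
P | _[0]_0___   read 0 → write 1, move right, go to R
R | _1[_]0___   read _ → write _, move right, go to P
P | _1_[0]___   read 0 → write 1, move right, go to R
R | _1_1[_]__   read _ → write _, move right, go to P
P | _1_1_[_]_   read _ → write 1, move right, go to Q
Q | _1_1_1[_]
After 9 steps: state Q, head at 5, tape 1_1_1.

state Q, head at 5, tape 1_1_1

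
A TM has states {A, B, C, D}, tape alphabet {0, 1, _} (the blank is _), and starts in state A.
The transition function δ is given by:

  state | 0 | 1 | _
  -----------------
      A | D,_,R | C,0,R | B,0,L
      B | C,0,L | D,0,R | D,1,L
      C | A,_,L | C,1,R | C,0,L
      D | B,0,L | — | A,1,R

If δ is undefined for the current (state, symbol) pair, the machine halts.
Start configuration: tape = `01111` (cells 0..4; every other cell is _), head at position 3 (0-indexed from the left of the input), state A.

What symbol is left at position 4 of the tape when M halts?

state=A head=3 tape=011[1]1___   (A,1)→(C,0,R)
state=C head=4 tape=0110[1]___   (C,1)→(C,1,R)
state=C head=5 tape=01101[_]__   (C,_)→(C,0,L)
state=C head=4 tape=0110[1]0__   (C,1)→(C,1,R)
state=C head=5 tape=01101[0]__   (C,0)→(A,_,L)
state=A head=4 tape=0110[1]___   (A,1)→(C,0,R)
state=C head=5 tape=01100[_]__   (C,_)→(C,0,L)
state=C head=4 tape=0110[0]0__   (C,0)→(A,_,L)
state=A head=3 tape=011[0]_0__   (A,0)→(D,_,R)
state=D head=4 tape=011_[_]0__   (D,_)→(A,1,R)
state=A head=5 tape=011_1[0]__   (A,0)→(D,_,R)
state=D head=6 tape=011_1_[_]_   (D,_)→(A,1,R)
state=A head=7 tape=011_1_1[_]   (A,_)→(B,0,L)
state=B head=6 tape=011_1_[1]0   (B,1)→(D,0,R)
state=D head=7 tape=011_1_0[0]   (D,0)→(B,0,L)
state=B head=6 tape=011_1_[0]0   (B,0)→(C,0,L)
state=C head=5 tape=011_1[_]00   (C,_)→(C,0,L)
state=C head=4 tape=011_[1]000   (C,1)→(C,1,R)
state=C head=5 tape=011_1[0]00   (C,0)→(A,_,L)
state=A head=4 tape=011_[1]_00   (A,1)→(C,0,R)
state=C head=5 tape=011_0[_]00   (C,_)→(C,0,L)
state=C head=4 tape=011_[0]000   (C,0)→(A,_,L)
state=A head=3 tape=011[_]_000   (A,_)→(B,0,L)
state=B head=2 tape=01[1]0_000   (B,1)→(D,0,R)
state=D head=3 tape=010[0]_000   (D,0)→(B,0,L)
state=B head=2 tape=01[0]0_000   (B,0)→(C,0,L)
state=C head=1 tape=0[1]00_000   (C,1)→(C,1,R)
state=C head=2 tape=01[0]0_000   (C,0)→(A,_,L)
state=A head=1 tape=0[1]_0_000   (A,1)→(C,0,R)
state=C head=2 tape=00[_]0_000   (C,_)→(C,0,L)
state=C head=1 tape=0[0]00_000   (C,0)→(A,_,L)
state=A head=0 tape=[0]_00_000   (A,0)→(D,_,R)
state=D head=1 tape=_[_]00_000   (D,_)→(A,1,R)
state=A head=2 tape=_1[0]0_000   (A,0)→(D,_,R)
state=D head=3 tape=_1_[0]_000   (D,0)→(B,0,L)
state=B head=2 tape=_1[_]0_000   (B,_)→(D,1,L)
state=D head=1 tape=_[1]10_000
Cell 4 holds _ when M halts.

_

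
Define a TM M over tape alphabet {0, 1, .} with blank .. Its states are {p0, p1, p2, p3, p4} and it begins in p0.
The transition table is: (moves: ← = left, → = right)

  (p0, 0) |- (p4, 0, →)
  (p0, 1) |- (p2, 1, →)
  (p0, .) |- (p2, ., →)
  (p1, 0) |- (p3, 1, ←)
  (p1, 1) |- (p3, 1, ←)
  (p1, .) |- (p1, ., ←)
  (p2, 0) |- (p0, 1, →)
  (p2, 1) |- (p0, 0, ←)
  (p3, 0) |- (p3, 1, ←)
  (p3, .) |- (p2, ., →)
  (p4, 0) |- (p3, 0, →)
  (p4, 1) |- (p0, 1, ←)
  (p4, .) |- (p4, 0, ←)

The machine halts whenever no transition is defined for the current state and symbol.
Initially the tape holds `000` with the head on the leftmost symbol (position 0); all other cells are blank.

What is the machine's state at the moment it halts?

state=p0 head=0 tape=.[0]00..   (p0,0)→(p4,0,→)
state=p4 head=1 tape=.0[0]0..   (p4,0)→(p3,0,→)
state=p3 head=2 tape=.00[0]..   (p3,0)→(p3,1,←)
state=p3 head=1 tape=.0[0]1..   (p3,0)→(p3,1,←)
state=p3 head=0 tape=.[0]11..   (p3,0)→(p3,1,←)
state=p3 head=-1 tape=[.]111..   (p3,.)→(p2,.,→)
state=p2 head=0 tape=.[1]11..   (p2,1)→(p0,0,←)
state=p0 head=-1 tape=[.]011..   (p0,.)→(p2,.,→)
state=p2 head=0 tape=.[0]11..   (p2,0)→(p0,1,→)
state=p0 head=1 tape=.1[1]1..   (p0,1)→(p2,1,→)
state=p2 head=2 tape=.11[1]..   (p2,1)→(p0,0,←)
state=p0 head=1 tape=.1[1]0..   (p0,1)→(p2,1,→)
state=p2 head=2 tape=.11[0]..   (p2,0)→(p0,1,→)
state=p0 head=3 tape=.111[.].   (p0,.)→(p2,.,→)
state=p2 head=4 tape=.111.[.]
No transition is defined for (p2, .); M halts in state p2.

p2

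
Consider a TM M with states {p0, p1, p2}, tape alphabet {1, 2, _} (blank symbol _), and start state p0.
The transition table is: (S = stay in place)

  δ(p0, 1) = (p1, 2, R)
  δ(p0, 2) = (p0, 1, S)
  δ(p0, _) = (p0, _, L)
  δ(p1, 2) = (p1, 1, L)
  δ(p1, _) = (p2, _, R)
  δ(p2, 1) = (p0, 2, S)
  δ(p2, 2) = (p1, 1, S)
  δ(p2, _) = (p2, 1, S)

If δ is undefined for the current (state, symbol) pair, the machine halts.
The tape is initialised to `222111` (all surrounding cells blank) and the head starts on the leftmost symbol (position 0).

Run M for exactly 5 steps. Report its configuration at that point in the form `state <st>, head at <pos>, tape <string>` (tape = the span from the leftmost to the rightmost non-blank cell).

p0 | _[2]22111   read 2 → write 1, move S, go to p0
p0 | _[1]22111   read 1 → write 2, move R, go to p1
p1 | _2[2]2111   read 2 → write 1, move L, go to p1
p1 | _[2]12111   read 2 → write 1, move L, go to p1
p1 | [_]112111   read _ → write _, move R, go to p2
p2 | _[1]12111
After 5 steps: state p2, head at 0, tape 112111.

state p2, head at 0, tape 112111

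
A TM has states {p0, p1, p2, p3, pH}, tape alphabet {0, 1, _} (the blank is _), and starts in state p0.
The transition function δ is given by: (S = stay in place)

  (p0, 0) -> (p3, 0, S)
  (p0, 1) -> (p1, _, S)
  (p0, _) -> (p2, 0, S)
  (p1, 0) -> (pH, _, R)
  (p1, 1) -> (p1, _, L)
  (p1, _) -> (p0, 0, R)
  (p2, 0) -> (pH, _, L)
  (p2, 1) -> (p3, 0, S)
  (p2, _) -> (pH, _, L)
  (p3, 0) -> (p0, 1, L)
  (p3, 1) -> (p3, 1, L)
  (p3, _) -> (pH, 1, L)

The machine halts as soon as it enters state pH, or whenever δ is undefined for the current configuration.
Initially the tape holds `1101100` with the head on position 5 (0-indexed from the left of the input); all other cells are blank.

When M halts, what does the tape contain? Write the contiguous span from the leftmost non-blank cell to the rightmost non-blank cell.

1100000

p0 | 11011[0]0_   read 0 → write 0, move S, go to p3
p3 | 11011[0]0_   read 0 → write 1, move L, go to p0
p0 | 1101[1]10_   read 1 → write _, move S, go to p1
p1 | 1101[_]10_   read _ → write 0, move R, go to p0
p0 | 11010[1]0_   read 1 → write _, move S, go to p1
p1 | 11010[_]0_   read _ → write 0, move R, go to p0
p0 | 110100[0]_   read 0 → write 0, move S, go to p3
p3 | 110100[0]_   read 0 → write 1, move L, go to p0
p0 | 11010[0]1_   read 0 → write 0, move S, go to p3
p3 | 11010[0]1_   read 0 → write 1, move L, go to p0
p0 | 1101[0]11_   read 0 → write 0, move S, go to p3
p3 | 1101[0]11_   read 0 → write 1, move L, go to p0
p0 | 110[1]111_   read 1 → write _, move S, go to p1
p1 | 110[_]111_   read _ → write 0, move R, go to p0
p0 | 1100[1]11_   read 1 → write _, move S, go to p1
p1 | 1100[_]11_   read _ → write 0, move R, go to p0
p0 | 11000[1]1_   read 1 → write _, move S, go to p1
p1 | 11000[_]1_   read _ → write 0, move R, go to p0
p0 | 110000[1]_   read 1 → write _, move S, go to p1
p1 | 110000[_]_   read _ → write 0, move R, go to p0
p0 | 1100000[_]   read _ → write 0, move S, go to p2
p2 | 1100000[0]   read 0 → write _, move L, go to pH
pH | 110000[0]_
The non-blank tape span at halt is 1100000.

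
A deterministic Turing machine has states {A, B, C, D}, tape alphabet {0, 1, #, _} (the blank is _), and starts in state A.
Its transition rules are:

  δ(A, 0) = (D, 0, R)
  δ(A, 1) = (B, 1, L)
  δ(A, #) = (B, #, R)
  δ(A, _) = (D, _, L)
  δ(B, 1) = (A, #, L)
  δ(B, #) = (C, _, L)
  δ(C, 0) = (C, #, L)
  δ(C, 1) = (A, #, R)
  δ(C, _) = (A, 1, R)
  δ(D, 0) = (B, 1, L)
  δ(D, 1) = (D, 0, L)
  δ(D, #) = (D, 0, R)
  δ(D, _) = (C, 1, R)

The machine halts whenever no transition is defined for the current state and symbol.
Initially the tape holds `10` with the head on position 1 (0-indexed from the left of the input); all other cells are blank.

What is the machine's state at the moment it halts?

C

A | __1[0]___   read 0 → write 0, move R, go to D
D | __10[_]__   read _ → write 1, move R, go to C
C | __101[_]_   read _ → write 1, move R, go to A
A | __1011[_]   read _ → write _, move L, go to D
D | __101[1]_   read 1 → write 0, move L, go to D
D | __10[1]0_   read 1 → write 0, move L, go to D
D | __1[0]00_   read 0 → write 1, move L, go to B
B | __[1]100_   read 1 → write #, move L, go to A
A | _[_]#100_   read _ → write _, move L, go to D
D | [_]_#100_   read _ → write 1, move R, go to C
C | 1[_]#100_   read _ → write 1, move R, go to A
A | 11[#]100_   read # → write #, move R, go to B
B | 11#[1]00_   read 1 → write #, move L, go to A
A | 11[#]#00_   read # → write #, move R, go to B
B | 11#[#]00_   read # → write _, move L, go to C
C | 11[#]_00_
No transition is defined for (C, #); M halts in state C.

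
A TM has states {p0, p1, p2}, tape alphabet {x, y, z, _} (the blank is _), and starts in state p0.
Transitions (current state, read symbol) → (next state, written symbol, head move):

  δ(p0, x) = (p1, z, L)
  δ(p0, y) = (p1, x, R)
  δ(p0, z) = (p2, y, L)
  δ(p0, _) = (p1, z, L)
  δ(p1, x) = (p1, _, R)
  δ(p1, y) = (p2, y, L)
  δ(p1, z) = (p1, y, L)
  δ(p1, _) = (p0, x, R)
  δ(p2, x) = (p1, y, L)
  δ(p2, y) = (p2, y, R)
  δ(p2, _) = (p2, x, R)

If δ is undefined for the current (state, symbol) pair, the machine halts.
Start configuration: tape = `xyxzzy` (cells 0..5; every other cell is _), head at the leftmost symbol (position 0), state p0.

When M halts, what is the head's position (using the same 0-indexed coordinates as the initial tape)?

3

state=p0 head=0 tape=__[x]yxzzy   (p0,x)→(p1,z,L)
state=p1 head=-1 tape=_[_]zyxzzy   (p1,_)→(p0,x,R)
state=p0 head=0 tape=_x[z]yxzzy   (p0,z)→(p2,y,L)
state=p2 head=-1 tape=_[x]yyxzzy   (p2,x)→(p1,y,L)
state=p1 head=-2 tape=[_]yyyxzzy   (p1,_)→(p0,x,R)
state=p0 head=-1 tape=x[y]yyxzzy   (p0,y)→(p1,x,R)
state=p1 head=0 tape=xx[y]yxzzy   (p1,y)→(p2,y,L)
state=p2 head=-1 tape=x[x]yyxzzy   (p2,x)→(p1,y,L)
state=p1 head=-2 tape=[x]yyyxzzy   (p1,x)→(p1,_,R)
state=p1 head=-1 tape=_[y]yyxzzy   (p1,y)→(p2,y,L)
state=p2 head=-2 tape=[_]yyyxzzy   (p2,_)→(p2,x,R)
state=p2 head=-1 tape=x[y]yyxzzy   (p2,y)→(p2,y,R)
state=p2 head=0 tape=xy[y]yxzzy   (p2,y)→(p2,y,R)
state=p2 head=1 tape=xyy[y]xzzy   (p2,y)→(p2,y,R)
state=p2 head=2 tape=xyyy[x]zzy   (p2,x)→(p1,y,L)
state=p1 head=1 tape=xyy[y]yzzy   (p1,y)→(p2,y,L)
state=p2 head=0 tape=xy[y]yyzzy   (p2,y)→(p2,y,R)
state=p2 head=1 tape=xyy[y]yzzy   (p2,y)→(p2,y,R)
state=p2 head=2 tape=xyyy[y]zzy   (p2,y)→(p2,y,R)
state=p2 head=3 tape=xyyyy[z]zy
At halt the head is at cell 3.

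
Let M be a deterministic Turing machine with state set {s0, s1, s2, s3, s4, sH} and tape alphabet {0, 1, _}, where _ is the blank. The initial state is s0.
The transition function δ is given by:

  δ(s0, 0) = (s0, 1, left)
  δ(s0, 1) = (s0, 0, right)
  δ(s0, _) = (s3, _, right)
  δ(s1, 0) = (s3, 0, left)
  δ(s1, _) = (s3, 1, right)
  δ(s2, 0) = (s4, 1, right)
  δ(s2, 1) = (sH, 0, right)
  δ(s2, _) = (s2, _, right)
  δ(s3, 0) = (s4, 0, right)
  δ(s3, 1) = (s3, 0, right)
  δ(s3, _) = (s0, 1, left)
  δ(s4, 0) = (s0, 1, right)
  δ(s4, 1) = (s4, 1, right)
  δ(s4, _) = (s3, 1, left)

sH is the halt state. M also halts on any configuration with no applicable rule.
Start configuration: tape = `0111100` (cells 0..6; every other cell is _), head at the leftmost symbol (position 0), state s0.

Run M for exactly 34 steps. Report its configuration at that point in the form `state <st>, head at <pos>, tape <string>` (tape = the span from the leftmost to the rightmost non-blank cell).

state s3, head at 12, tape 0000001_0000

state=s0 head=0 tape=_[0]111100______   (s0,0)→(s0,1,left)
state=s0 head=-1 tape=[_]1111100______   (s0,_)→(s3,_,right)
state=s3 head=0 tape=_[1]111100______   (s3,1)→(s3,0,right)
state=s3 head=1 tape=_0[1]11100______   (s3,1)→(s3,0,right)
state=s3 head=2 tape=_00[1]1100______   (s3,1)→(s3,0,right)
state=s3 head=3 tape=_000[1]100______   (s3,1)→(s3,0,right)
state=s3 head=4 tape=_0000[1]00______   (s3,1)→(s3,0,right)
state=s3 head=5 tape=_00000[0]0______   (s3,0)→(s4,0,right)
state=s4 head=6 tape=_000000[0]______   (s4,0)→(s0,1,right)
state=s0 head=7 tape=_0000001[_]_____   (s0,_)→(s3,_,right)
state=s3 head=8 tape=_0000001_[_]____   (s3,_)→(s0,1,left)
state=s0 head=7 tape=_0000001[_]1____   (s0,_)→(s3,_,right)
state=s3 head=8 tape=_0000001_[1]____   (s3,1)→(s3,0,right)
state=s3 head=9 tape=_0000001_0[_]___   (s3,_)→(s0,1,left)
state=s0 head=8 tape=_0000001_[0]1___   (s0,0)→(s0,1,left)
state=s0 head=7 tape=_0000001[_]11___   (s0,_)→(s3,_,right)
state=s3 head=8 tape=_0000001_[1]1___   (s3,1)→(s3,0,right)
state=s3 head=9 tape=_0000001_0[1]___   (s3,1)→(s3,0,right)
state=s3 head=10 tape=_0000001_00[_]__   (s3,_)→(s0,1,left)
state=s0 head=9 tape=_0000001_0[0]1__   (s0,0)→(s0,1,left)
state=s0 head=8 tape=_0000001_[0]11__   (s0,0)→(s0,1,left)
state=s0 head=7 tape=_0000001[_]111__   (s0,_)→(s3,_,right)
state=s3 head=8 tape=_0000001_[1]11__   (s3,1)→(s3,0,right)
state=s3 head=9 tape=_0000001_0[1]1__   (s3,1)→(s3,0,right)
state=s3 head=10 tape=_0000001_00[1]__   (s3,1)→(s3,0,right)
state=s3 head=11 tape=_0000001_000[_]_   (s3,_)→(s0,1,left)
state=s0 head=10 tape=_0000001_00[0]1_   (s0,0)→(s0,1,left)
state=s0 head=9 tape=_0000001_0[0]11_   (s0,0)→(s0,1,left)
state=s0 head=8 tape=_0000001_[0]111_   (s0,0)→(s0,1,left)
state=s0 head=7 tape=_0000001[_]1111_   (s0,_)→(s3,_,right)
state=s3 head=8 tape=_0000001_[1]111_   (s3,1)→(s3,0,right)
state=s3 head=9 tape=_0000001_0[1]11_   (s3,1)→(s3,0,right)
state=s3 head=10 tape=_0000001_00[1]1_   (s3,1)→(s3,0,right)
state=s3 head=11 tape=_0000001_000[1]_   (s3,1)→(s3,0,right)
state=s3 head=12 tape=_0000001_0000[_]
After 34 steps: state s3, head at 12, tape 0000001_0000.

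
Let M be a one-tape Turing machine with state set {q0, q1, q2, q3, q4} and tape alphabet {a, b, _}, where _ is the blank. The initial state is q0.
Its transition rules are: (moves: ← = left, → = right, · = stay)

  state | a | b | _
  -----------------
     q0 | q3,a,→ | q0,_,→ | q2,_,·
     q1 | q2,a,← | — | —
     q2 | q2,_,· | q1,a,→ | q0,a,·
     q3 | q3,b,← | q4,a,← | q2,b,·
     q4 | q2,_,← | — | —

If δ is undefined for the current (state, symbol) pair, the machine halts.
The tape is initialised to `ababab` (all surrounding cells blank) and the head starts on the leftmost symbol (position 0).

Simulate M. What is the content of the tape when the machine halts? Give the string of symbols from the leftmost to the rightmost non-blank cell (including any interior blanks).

abbbabab

state=q0 head=0 tape=__[a]babab   (q0,a)→(q3,a,→)
state=q3 head=1 tape=__a[b]abab   (q3,b)→(q4,a,←)
state=q4 head=0 tape=__[a]aabab   (q4,a)→(q2,_,←)
state=q2 head=-1 tape=_[_]_aabab   (q2,_)→(q0,a,·)
state=q0 head=-1 tape=_[a]_aabab   (q0,a)→(q3,a,→)
state=q3 head=0 tape=_a[_]aabab   (q3,_)→(q2,b,·)
state=q2 head=0 tape=_a[b]aabab   (q2,b)→(q1,a,→)
state=q1 head=1 tape=_aa[a]abab   (q1,a)→(q2,a,←)
state=q2 head=0 tape=_a[a]aabab   (q2,a)→(q2,_,·)
state=q2 head=0 tape=_a[_]aabab   (q2,_)→(q0,a,·)
state=q0 head=0 tape=_a[a]aabab   (q0,a)→(q3,a,→)
state=q3 head=1 tape=_aa[a]abab   (q3,a)→(q3,b,←)
state=q3 head=0 tape=_a[a]babab   (q3,a)→(q3,b,←)
state=q3 head=-1 tape=_[a]bbabab   (q3,a)→(q3,b,←)
state=q3 head=-2 tape=[_]bbbabab   (q3,_)→(q2,b,·)
state=q2 head=-2 tape=[b]bbbabab   (q2,b)→(q1,a,→)
state=q1 head=-1 tape=a[b]bbabab
The non-blank tape span at halt is abbbabab.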